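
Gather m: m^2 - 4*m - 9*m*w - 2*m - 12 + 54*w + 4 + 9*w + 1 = m^2 + m*(-9*w - 6) + 63*w - 7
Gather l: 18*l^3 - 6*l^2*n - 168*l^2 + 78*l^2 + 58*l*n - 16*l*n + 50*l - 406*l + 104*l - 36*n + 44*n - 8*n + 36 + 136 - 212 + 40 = 18*l^3 + l^2*(-6*n - 90) + l*(42*n - 252)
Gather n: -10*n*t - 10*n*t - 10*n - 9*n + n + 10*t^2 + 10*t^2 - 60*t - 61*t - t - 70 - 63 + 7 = n*(-20*t - 18) + 20*t^2 - 122*t - 126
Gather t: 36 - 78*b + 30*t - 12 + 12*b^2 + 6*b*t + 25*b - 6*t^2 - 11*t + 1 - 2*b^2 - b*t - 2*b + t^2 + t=10*b^2 - 55*b - 5*t^2 + t*(5*b + 20) + 25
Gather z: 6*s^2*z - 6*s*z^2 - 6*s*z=-6*s*z^2 + z*(6*s^2 - 6*s)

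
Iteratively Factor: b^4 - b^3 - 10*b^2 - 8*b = (b + 2)*(b^3 - 3*b^2 - 4*b) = (b + 1)*(b + 2)*(b^2 - 4*b) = (b - 4)*(b + 1)*(b + 2)*(b)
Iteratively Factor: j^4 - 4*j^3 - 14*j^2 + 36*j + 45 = (j - 3)*(j^3 - j^2 - 17*j - 15) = (j - 3)*(j + 1)*(j^2 - 2*j - 15) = (j - 3)*(j + 1)*(j + 3)*(j - 5)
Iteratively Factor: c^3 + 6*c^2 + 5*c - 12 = (c - 1)*(c^2 + 7*c + 12) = (c - 1)*(c + 3)*(c + 4)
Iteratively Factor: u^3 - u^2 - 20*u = (u - 5)*(u^2 + 4*u) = u*(u - 5)*(u + 4)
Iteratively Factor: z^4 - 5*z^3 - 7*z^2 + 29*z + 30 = (z - 5)*(z^3 - 7*z - 6) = (z - 5)*(z + 1)*(z^2 - z - 6) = (z - 5)*(z + 1)*(z + 2)*(z - 3)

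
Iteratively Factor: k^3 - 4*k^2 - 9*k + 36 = (k - 3)*(k^2 - k - 12) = (k - 3)*(k + 3)*(k - 4)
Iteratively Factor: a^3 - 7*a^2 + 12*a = (a - 3)*(a^2 - 4*a) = (a - 4)*(a - 3)*(a)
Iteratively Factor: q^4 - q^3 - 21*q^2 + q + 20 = (q + 1)*(q^3 - 2*q^2 - 19*q + 20) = (q + 1)*(q + 4)*(q^2 - 6*q + 5) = (q - 1)*(q + 1)*(q + 4)*(q - 5)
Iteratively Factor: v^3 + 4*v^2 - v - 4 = (v + 1)*(v^2 + 3*v - 4) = (v + 1)*(v + 4)*(v - 1)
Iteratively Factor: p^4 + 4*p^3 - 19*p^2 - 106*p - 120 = (p + 2)*(p^3 + 2*p^2 - 23*p - 60) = (p + 2)*(p + 3)*(p^2 - p - 20) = (p - 5)*(p + 2)*(p + 3)*(p + 4)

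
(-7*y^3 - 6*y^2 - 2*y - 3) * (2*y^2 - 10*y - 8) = -14*y^5 + 58*y^4 + 112*y^3 + 62*y^2 + 46*y + 24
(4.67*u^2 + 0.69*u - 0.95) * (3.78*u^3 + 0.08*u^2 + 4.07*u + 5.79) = 17.6526*u^5 + 2.9818*u^4 + 15.4711*u^3 + 29.7716*u^2 + 0.1286*u - 5.5005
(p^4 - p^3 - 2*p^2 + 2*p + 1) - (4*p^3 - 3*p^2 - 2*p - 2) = p^4 - 5*p^3 + p^2 + 4*p + 3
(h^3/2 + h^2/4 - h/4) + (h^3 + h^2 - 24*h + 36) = 3*h^3/2 + 5*h^2/4 - 97*h/4 + 36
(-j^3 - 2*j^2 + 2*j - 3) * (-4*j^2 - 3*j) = 4*j^5 + 11*j^4 - 2*j^3 + 6*j^2 + 9*j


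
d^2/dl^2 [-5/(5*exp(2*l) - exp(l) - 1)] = 5*(2*(10*exp(l) - 1)^2*exp(l) + (20*exp(l) - 1)*(-5*exp(2*l) + exp(l) + 1))*exp(l)/(-5*exp(2*l) + exp(l) + 1)^3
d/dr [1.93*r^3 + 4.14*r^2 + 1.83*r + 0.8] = 5.79*r^2 + 8.28*r + 1.83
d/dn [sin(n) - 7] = cos(n)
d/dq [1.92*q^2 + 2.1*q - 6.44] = 3.84*q + 2.1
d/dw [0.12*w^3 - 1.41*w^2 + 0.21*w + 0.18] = 0.36*w^2 - 2.82*w + 0.21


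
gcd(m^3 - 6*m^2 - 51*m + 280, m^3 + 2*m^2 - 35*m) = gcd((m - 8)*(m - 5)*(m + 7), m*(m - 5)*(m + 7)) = m^2 + 2*m - 35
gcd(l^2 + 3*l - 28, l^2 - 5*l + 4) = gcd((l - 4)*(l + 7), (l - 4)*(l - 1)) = l - 4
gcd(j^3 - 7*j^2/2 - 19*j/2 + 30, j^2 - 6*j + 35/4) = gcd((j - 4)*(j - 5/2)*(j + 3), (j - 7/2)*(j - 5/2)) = j - 5/2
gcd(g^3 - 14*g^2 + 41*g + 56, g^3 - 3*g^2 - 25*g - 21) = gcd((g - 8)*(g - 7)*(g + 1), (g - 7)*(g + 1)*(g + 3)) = g^2 - 6*g - 7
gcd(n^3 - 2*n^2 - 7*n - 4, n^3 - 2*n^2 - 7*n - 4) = n^3 - 2*n^2 - 7*n - 4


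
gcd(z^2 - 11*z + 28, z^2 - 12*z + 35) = z - 7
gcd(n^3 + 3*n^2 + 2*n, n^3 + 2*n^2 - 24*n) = n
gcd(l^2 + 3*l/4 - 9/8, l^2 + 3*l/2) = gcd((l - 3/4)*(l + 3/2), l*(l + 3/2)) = l + 3/2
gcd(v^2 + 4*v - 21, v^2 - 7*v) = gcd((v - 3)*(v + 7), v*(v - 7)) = 1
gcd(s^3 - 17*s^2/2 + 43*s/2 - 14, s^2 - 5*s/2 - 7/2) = s - 7/2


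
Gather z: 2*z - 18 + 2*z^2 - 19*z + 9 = 2*z^2 - 17*z - 9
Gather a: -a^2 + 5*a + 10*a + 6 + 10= -a^2 + 15*a + 16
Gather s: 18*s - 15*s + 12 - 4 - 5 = 3*s + 3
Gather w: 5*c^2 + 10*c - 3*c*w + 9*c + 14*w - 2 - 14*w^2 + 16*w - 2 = 5*c^2 + 19*c - 14*w^2 + w*(30 - 3*c) - 4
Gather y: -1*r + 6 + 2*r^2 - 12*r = 2*r^2 - 13*r + 6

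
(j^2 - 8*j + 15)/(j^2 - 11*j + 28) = (j^2 - 8*j + 15)/(j^2 - 11*j + 28)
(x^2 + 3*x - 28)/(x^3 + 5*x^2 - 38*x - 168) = (x - 4)/(x^2 - 2*x - 24)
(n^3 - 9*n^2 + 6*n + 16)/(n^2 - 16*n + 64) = (n^2 - n - 2)/(n - 8)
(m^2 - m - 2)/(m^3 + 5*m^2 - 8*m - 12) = 1/(m + 6)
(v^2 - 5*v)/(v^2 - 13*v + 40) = v/(v - 8)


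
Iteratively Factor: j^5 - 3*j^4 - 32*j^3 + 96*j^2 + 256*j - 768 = (j + 4)*(j^4 - 7*j^3 - 4*j^2 + 112*j - 192) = (j + 4)^2*(j^3 - 11*j^2 + 40*j - 48) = (j - 4)*(j + 4)^2*(j^2 - 7*j + 12) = (j - 4)^2*(j + 4)^2*(j - 3)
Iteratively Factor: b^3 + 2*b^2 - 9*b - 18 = (b + 3)*(b^2 - b - 6) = (b - 3)*(b + 3)*(b + 2)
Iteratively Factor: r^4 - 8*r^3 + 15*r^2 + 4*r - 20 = (r - 2)*(r^3 - 6*r^2 + 3*r + 10) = (r - 2)^2*(r^2 - 4*r - 5) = (r - 2)^2*(r + 1)*(r - 5)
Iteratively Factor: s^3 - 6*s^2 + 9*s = (s - 3)*(s^2 - 3*s) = s*(s - 3)*(s - 3)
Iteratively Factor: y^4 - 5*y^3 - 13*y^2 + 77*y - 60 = (y - 5)*(y^3 - 13*y + 12) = (y - 5)*(y - 3)*(y^2 + 3*y - 4) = (y - 5)*(y - 3)*(y + 4)*(y - 1)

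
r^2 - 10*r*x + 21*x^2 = (r - 7*x)*(r - 3*x)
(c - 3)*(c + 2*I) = c^2 - 3*c + 2*I*c - 6*I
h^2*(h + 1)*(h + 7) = h^4 + 8*h^3 + 7*h^2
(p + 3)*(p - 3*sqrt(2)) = p^2 - 3*sqrt(2)*p + 3*p - 9*sqrt(2)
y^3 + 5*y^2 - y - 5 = (y - 1)*(y + 1)*(y + 5)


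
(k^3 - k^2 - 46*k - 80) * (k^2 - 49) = k^5 - k^4 - 95*k^3 - 31*k^2 + 2254*k + 3920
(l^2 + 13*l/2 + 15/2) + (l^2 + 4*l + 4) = 2*l^2 + 21*l/2 + 23/2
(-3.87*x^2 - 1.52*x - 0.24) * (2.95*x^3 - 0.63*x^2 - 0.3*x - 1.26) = -11.4165*x^5 - 2.0459*x^4 + 1.4106*x^3 + 5.4834*x^2 + 1.9872*x + 0.3024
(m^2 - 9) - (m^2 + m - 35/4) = -m - 1/4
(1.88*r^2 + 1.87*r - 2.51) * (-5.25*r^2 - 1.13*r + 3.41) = -9.87*r^4 - 11.9419*r^3 + 17.4752*r^2 + 9.213*r - 8.5591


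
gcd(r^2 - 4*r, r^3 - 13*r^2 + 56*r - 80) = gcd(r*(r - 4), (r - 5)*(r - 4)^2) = r - 4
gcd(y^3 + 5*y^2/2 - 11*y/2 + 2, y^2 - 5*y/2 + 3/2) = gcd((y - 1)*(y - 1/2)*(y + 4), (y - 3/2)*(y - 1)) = y - 1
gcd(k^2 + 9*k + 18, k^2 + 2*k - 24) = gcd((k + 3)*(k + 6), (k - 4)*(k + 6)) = k + 6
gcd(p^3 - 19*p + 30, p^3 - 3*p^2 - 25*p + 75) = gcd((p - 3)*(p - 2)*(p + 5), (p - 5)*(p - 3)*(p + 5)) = p^2 + 2*p - 15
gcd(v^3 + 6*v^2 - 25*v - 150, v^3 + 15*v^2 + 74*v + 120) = v^2 + 11*v + 30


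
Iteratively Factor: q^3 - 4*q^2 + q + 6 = (q - 3)*(q^2 - q - 2) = (q - 3)*(q - 2)*(q + 1)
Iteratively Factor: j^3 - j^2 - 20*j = (j - 5)*(j^2 + 4*j) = (j - 5)*(j + 4)*(j)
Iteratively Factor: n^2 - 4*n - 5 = (n + 1)*(n - 5)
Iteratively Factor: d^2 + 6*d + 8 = (d + 4)*(d + 2)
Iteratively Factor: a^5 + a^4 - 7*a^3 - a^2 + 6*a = (a + 3)*(a^4 - 2*a^3 - a^2 + 2*a) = a*(a + 3)*(a^3 - 2*a^2 - a + 2) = a*(a - 1)*(a + 3)*(a^2 - a - 2) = a*(a - 1)*(a + 1)*(a + 3)*(a - 2)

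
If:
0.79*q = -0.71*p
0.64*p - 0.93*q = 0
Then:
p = 0.00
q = 0.00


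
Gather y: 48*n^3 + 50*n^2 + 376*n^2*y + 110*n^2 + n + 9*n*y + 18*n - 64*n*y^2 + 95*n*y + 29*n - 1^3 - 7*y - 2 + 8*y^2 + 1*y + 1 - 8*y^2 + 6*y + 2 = 48*n^3 + 160*n^2 - 64*n*y^2 + 48*n + y*(376*n^2 + 104*n)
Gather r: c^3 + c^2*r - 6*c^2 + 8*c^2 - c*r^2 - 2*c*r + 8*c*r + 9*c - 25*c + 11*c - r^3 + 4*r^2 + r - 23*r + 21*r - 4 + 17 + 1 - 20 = c^3 + 2*c^2 - 5*c - r^3 + r^2*(4 - c) + r*(c^2 + 6*c - 1) - 6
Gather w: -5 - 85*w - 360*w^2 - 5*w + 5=-360*w^2 - 90*w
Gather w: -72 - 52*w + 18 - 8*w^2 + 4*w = -8*w^2 - 48*w - 54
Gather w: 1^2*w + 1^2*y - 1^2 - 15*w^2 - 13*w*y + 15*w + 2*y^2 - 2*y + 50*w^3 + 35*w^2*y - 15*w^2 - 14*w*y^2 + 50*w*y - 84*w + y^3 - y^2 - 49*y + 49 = 50*w^3 + w^2*(35*y - 30) + w*(-14*y^2 + 37*y - 68) + y^3 + y^2 - 50*y + 48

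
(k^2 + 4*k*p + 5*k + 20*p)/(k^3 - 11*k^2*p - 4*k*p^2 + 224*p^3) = (k + 5)/(k^2 - 15*k*p + 56*p^2)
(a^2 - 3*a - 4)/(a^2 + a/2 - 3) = 2*(a^2 - 3*a - 4)/(2*a^2 + a - 6)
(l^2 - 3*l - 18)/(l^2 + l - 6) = (l - 6)/(l - 2)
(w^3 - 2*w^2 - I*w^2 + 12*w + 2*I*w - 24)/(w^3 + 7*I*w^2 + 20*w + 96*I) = (w - 2)/(w + 8*I)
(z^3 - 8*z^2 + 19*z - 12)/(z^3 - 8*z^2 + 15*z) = (z^2 - 5*z + 4)/(z*(z - 5))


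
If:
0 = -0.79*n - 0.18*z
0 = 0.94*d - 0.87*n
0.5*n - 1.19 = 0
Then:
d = 2.20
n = 2.38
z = -10.45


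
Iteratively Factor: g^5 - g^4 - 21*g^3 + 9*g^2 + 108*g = (g)*(g^4 - g^3 - 21*g^2 + 9*g + 108) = g*(g - 4)*(g^3 + 3*g^2 - 9*g - 27) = g*(g - 4)*(g + 3)*(g^2 - 9) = g*(g - 4)*(g + 3)^2*(g - 3)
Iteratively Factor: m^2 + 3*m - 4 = (m + 4)*(m - 1)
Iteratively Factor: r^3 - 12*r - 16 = (r + 2)*(r^2 - 2*r - 8) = (r - 4)*(r + 2)*(r + 2)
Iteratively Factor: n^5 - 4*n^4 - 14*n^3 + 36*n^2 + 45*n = (n + 1)*(n^4 - 5*n^3 - 9*n^2 + 45*n) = (n + 1)*(n + 3)*(n^3 - 8*n^2 + 15*n) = (n - 3)*(n + 1)*(n + 3)*(n^2 - 5*n) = n*(n - 3)*(n + 1)*(n + 3)*(n - 5)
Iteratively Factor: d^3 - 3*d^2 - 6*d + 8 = (d - 1)*(d^2 - 2*d - 8) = (d - 4)*(d - 1)*(d + 2)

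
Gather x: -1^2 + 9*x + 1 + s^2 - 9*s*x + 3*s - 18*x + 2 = s^2 + 3*s + x*(-9*s - 9) + 2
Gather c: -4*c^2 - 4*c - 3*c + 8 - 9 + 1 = -4*c^2 - 7*c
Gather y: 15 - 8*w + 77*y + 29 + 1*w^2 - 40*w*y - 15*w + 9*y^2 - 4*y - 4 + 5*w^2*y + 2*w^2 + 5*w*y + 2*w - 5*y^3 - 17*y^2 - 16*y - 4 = 3*w^2 - 21*w - 5*y^3 - 8*y^2 + y*(5*w^2 - 35*w + 57) + 36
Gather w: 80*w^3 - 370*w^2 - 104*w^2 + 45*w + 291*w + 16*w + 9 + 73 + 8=80*w^3 - 474*w^2 + 352*w + 90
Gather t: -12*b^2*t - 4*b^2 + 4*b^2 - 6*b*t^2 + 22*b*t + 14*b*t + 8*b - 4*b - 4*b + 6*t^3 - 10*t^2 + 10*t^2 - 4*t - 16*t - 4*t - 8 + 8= -6*b*t^2 + 6*t^3 + t*(-12*b^2 + 36*b - 24)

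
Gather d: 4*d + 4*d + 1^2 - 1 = 8*d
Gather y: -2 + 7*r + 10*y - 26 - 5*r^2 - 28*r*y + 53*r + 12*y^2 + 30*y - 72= -5*r^2 + 60*r + 12*y^2 + y*(40 - 28*r) - 100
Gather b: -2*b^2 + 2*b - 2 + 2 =-2*b^2 + 2*b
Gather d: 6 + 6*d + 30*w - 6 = 6*d + 30*w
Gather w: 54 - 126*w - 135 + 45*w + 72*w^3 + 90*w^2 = 72*w^3 + 90*w^2 - 81*w - 81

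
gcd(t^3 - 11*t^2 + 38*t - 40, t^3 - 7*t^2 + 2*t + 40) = t^2 - 9*t + 20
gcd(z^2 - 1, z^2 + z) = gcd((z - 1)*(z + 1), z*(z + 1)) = z + 1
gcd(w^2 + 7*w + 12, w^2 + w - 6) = w + 3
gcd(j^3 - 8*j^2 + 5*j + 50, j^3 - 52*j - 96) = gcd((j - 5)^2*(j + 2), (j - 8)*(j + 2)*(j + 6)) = j + 2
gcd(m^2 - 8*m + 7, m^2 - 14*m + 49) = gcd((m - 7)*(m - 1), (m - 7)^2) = m - 7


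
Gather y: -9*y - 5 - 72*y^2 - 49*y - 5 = -72*y^2 - 58*y - 10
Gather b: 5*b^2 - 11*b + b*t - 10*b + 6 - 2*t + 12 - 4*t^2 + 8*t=5*b^2 + b*(t - 21) - 4*t^2 + 6*t + 18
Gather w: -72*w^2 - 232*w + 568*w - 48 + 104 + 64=-72*w^2 + 336*w + 120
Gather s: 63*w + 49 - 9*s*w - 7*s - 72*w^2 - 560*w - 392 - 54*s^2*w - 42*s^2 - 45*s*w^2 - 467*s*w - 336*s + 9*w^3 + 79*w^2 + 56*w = s^2*(-54*w - 42) + s*(-45*w^2 - 476*w - 343) + 9*w^3 + 7*w^2 - 441*w - 343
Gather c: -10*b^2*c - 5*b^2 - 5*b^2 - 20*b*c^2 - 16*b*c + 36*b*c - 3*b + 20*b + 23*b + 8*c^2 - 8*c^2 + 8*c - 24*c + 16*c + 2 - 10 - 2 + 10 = -10*b^2 - 20*b*c^2 + 40*b + c*(-10*b^2 + 20*b)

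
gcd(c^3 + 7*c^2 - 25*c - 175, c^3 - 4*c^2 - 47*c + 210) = c^2 + 2*c - 35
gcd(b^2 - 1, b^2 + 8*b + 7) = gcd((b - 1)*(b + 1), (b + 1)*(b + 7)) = b + 1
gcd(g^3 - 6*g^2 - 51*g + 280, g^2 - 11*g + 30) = g - 5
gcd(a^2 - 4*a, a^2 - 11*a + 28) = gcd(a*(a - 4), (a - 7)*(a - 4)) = a - 4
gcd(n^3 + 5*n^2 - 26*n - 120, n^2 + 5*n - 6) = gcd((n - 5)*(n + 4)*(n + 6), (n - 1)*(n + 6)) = n + 6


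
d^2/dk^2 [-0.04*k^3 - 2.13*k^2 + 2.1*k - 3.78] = -0.24*k - 4.26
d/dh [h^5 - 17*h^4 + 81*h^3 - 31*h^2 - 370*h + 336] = 5*h^4 - 68*h^3 + 243*h^2 - 62*h - 370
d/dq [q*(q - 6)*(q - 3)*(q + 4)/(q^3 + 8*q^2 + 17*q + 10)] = (q^6 + 16*q^5 + 29*q^4 - 274*q^3 - 1032*q^2 - 360*q + 720)/(q^6 + 16*q^5 + 98*q^4 + 292*q^3 + 449*q^2 + 340*q + 100)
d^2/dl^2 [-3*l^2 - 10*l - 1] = -6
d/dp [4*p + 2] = 4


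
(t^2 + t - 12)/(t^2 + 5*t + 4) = (t - 3)/(t + 1)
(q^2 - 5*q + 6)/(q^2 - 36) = (q^2 - 5*q + 6)/(q^2 - 36)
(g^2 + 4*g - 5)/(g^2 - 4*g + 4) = (g^2 + 4*g - 5)/(g^2 - 4*g + 4)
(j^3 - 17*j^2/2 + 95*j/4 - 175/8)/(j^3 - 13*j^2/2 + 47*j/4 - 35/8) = (2*j - 5)/(2*j - 1)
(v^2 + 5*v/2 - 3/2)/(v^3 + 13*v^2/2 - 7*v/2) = (v + 3)/(v*(v + 7))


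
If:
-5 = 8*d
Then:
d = -5/8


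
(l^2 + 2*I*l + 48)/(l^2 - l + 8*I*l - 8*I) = (l - 6*I)/(l - 1)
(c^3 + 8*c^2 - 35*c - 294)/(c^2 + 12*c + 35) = (c^2 + c - 42)/(c + 5)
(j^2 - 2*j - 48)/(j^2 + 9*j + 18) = (j - 8)/(j + 3)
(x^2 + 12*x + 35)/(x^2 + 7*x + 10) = (x + 7)/(x + 2)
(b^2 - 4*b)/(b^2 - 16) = b/(b + 4)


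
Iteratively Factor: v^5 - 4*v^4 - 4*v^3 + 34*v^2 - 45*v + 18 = (v - 1)*(v^4 - 3*v^3 - 7*v^2 + 27*v - 18) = (v - 2)*(v - 1)*(v^3 - v^2 - 9*v + 9) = (v - 2)*(v - 1)*(v + 3)*(v^2 - 4*v + 3) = (v - 2)*(v - 1)^2*(v + 3)*(v - 3)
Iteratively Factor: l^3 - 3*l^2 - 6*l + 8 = (l - 1)*(l^2 - 2*l - 8) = (l - 4)*(l - 1)*(l + 2)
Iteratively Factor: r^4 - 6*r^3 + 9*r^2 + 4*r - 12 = (r - 2)*(r^3 - 4*r^2 + r + 6) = (r - 2)*(r + 1)*(r^2 - 5*r + 6) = (r - 3)*(r - 2)*(r + 1)*(r - 2)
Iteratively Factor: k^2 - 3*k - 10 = (k + 2)*(k - 5)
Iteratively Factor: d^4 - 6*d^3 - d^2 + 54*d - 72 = (d - 3)*(d^3 - 3*d^2 - 10*d + 24) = (d - 3)*(d + 3)*(d^2 - 6*d + 8) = (d - 3)*(d - 2)*(d + 3)*(d - 4)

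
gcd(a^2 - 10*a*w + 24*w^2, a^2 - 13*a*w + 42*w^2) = -a + 6*w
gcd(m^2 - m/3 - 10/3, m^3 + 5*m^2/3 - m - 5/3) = m + 5/3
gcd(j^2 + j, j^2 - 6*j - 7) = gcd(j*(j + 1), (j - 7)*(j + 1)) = j + 1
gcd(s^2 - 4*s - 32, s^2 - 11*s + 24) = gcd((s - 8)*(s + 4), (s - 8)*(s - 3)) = s - 8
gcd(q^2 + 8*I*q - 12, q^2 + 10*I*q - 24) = q + 6*I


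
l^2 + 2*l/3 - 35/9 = (l - 5/3)*(l + 7/3)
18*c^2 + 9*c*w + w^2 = (3*c + w)*(6*c + w)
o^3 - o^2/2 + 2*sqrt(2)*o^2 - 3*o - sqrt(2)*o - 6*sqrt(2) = (o - 2)*(o + 3/2)*(o + 2*sqrt(2))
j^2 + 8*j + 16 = (j + 4)^2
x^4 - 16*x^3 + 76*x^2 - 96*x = x*(x - 8)*(x - 6)*(x - 2)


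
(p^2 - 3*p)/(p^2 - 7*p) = (p - 3)/(p - 7)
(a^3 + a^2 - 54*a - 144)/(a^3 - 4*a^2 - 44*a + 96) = (a + 3)/(a - 2)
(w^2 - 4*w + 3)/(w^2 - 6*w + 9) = (w - 1)/(w - 3)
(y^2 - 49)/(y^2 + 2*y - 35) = (y - 7)/(y - 5)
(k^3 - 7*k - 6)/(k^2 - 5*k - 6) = (k^2 - k - 6)/(k - 6)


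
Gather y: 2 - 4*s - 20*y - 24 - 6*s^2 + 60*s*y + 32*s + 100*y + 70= -6*s^2 + 28*s + y*(60*s + 80) + 48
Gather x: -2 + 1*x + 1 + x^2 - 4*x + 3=x^2 - 3*x + 2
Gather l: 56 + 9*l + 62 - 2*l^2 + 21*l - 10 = -2*l^2 + 30*l + 108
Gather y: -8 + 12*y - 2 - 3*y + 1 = 9*y - 9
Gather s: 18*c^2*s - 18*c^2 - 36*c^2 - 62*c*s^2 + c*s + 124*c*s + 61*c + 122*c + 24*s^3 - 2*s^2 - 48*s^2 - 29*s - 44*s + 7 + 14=-54*c^2 + 183*c + 24*s^3 + s^2*(-62*c - 50) + s*(18*c^2 + 125*c - 73) + 21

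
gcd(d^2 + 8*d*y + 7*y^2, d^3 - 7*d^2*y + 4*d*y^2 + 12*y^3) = d + y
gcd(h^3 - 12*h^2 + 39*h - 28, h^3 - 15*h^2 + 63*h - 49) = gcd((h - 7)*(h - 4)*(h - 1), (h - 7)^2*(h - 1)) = h^2 - 8*h + 7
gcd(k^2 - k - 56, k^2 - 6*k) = 1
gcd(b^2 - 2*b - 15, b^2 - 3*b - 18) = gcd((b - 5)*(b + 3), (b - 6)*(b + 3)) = b + 3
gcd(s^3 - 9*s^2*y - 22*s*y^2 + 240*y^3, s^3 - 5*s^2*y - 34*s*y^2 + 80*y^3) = -s^2 + 3*s*y + 40*y^2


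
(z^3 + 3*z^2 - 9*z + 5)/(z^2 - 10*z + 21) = (z^3 + 3*z^2 - 9*z + 5)/(z^2 - 10*z + 21)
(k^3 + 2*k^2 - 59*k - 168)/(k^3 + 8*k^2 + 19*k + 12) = (k^2 - k - 56)/(k^2 + 5*k + 4)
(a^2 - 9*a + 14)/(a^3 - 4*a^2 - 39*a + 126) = (a - 2)/(a^2 + 3*a - 18)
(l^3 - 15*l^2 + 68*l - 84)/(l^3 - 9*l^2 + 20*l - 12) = (l - 7)/(l - 1)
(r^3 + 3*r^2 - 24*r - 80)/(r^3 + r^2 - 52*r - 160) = (r^2 - r - 20)/(r^2 - 3*r - 40)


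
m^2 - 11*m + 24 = (m - 8)*(m - 3)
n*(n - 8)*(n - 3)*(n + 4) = n^4 - 7*n^3 - 20*n^2 + 96*n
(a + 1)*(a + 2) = a^2 + 3*a + 2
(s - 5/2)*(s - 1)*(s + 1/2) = s^3 - 3*s^2 + 3*s/4 + 5/4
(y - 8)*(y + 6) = y^2 - 2*y - 48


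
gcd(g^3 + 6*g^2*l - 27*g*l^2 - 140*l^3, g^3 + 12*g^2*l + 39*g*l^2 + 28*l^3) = g^2 + 11*g*l + 28*l^2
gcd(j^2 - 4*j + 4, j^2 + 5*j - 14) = j - 2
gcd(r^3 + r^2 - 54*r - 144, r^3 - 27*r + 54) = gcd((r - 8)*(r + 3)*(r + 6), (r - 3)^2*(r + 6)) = r + 6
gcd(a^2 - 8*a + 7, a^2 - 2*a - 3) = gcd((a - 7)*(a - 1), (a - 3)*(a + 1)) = 1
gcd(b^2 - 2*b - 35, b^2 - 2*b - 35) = b^2 - 2*b - 35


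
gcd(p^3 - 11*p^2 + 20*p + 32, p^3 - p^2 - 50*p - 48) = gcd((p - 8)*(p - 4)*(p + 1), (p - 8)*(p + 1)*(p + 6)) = p^2 - 7*p - 8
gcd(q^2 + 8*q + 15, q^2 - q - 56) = 1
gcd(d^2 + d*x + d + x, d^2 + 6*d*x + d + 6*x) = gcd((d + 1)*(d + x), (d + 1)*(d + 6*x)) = d + 1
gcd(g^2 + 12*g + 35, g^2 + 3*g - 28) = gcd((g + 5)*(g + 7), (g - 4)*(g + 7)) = g + 7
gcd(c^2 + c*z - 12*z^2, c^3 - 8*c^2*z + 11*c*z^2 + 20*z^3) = 1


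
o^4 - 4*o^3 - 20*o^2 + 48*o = o*(o - 6)*(o - 2)*(o + 4)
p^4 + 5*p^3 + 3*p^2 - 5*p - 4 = (p - 1)*(p + 1)^2*(p + 4)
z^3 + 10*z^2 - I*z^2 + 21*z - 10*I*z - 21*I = (z + 3)*(z + 7)*(z - I)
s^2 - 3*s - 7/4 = (s - 7/2)*(s + 1/2)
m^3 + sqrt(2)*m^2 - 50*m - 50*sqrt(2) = (m - 5*sqrt(2))*(m + sqrt(2))*(m + 5*sqrt(2))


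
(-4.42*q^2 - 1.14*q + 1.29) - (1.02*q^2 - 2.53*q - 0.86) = -5.44*q^2 + 1.39*q + 2.15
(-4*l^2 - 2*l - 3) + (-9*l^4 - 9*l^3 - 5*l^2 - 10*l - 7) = -9*l^4 - 9*l^3 - 9*l^2 - 12*l - 10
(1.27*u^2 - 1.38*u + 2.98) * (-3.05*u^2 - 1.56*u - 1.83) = -3.8735*u^4 + 2.2278*u^3 - 9.2603*u^2 - 2.1234*u - 5.4534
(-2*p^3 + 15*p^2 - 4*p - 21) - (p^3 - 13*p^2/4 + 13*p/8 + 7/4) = -3*p^3 + 73*p^2/4 - 45*p/8 - 91/4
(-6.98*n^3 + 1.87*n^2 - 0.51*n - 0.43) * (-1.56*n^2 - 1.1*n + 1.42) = 10.8888*n^5 + 4.7608*n^4 - 11.173*n^3 + 3.8872*n^2 - 0.2512*n - 0.6106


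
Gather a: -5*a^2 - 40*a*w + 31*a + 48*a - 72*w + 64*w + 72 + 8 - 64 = -5*a^2 + a*(79 - 40*w) - 8*w + 16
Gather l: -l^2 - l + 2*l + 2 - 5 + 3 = -l^2 + l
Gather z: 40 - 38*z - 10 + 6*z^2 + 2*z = 6*z^2 - 36*z + 30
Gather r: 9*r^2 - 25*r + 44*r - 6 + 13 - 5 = 9*r^2 + 19*r + 2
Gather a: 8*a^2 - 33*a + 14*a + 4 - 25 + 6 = 8*a^2 - 19*a - 15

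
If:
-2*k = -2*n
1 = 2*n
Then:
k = 1/2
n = 1/2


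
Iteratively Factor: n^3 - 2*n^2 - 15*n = (n + 3)*(n^2 - 5*n) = n*(n + 3)*(n - 5)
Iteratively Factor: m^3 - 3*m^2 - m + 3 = (m + 1)*(m^2 - 4*m + 3) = (m - 1)*(m + 1)*(m - 3)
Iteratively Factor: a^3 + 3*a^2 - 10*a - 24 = (a + 4)*(a^2 - a - 6) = (a - 3)*(a + 4)*(a + 2)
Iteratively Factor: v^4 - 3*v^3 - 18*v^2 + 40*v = (v - 5)*(v^3 + 2*v^2 - 8*v) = (v - 5)*(v + 4)*(v^2 - 2*v) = (v - 5)*(v - 2)*(v + 4)*(v)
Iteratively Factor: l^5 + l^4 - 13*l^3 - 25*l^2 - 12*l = (l - 4)*(l^4 + 5*l^3 + 7*l^2 + 3*l) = (l - 4)*(l + 1)*(l^3 + 4*l^2 + 3*l) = l*(l - 4)*(l + 1)*(l^2 + 4*l + 3) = l*(l - 4)*(l + 1)*(l + 3)*(l + 1)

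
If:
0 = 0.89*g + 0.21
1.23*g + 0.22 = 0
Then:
No Solution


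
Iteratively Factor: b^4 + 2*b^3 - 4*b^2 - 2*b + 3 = (b + 3)*(b^3 - b^2 - b + 1) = (b - 1)*(b + 3)*(b^2 - 1) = (b - 1)*(b + 1)*(b + 3)*(b - 1)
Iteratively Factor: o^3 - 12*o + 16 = (o - 2)*(o^2 + 2*o - 8) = (o - 2)*(o + 4)*(o - 2)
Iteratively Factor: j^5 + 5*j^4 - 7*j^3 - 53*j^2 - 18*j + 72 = (j - 1)*(j^4 + 6*j^3 - j^2 - 54*j - 72) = (j - 3)*(j - 1)*(j^3 + 9*j^2 + 26*j + 24) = (j - 3)*(j - 1)*(j + 2)*(j^2 + 7*j + 12) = (j - 3)*(j - 1)*(j + 2)*(j + 4)*(j + 3)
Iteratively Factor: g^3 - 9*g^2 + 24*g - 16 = (g - 4)*(g^2 - 5*g + 4) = (g - 4)*(g - 1)*(g - 4)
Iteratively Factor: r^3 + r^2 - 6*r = (r)*(r^2 + r - 6) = r*(r - 2)*(r + 3)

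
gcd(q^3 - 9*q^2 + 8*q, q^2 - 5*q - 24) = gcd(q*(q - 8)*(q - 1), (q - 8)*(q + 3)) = q - 8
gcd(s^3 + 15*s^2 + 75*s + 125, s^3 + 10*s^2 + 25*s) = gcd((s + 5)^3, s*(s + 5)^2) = s^2 + 10*s + 25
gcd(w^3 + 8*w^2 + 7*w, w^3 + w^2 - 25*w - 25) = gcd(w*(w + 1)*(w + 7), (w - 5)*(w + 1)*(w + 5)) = w + 1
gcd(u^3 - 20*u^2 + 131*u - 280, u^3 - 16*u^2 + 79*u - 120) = u^2 - 13*u + 40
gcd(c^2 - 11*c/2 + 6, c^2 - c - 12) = c - 4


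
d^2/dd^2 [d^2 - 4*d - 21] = 2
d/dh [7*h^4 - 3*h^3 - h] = 28*h^3 - 9*h^2 - 1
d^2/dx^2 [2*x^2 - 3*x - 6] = 4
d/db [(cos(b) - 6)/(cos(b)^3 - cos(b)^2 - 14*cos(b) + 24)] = (27*cos(b) - 19*cos(2*b) + cos(3*b) + 101)*sin(b)/(2*(cos(b)^3 - cos(b)^2 - 14*cos(b) + 24)^2)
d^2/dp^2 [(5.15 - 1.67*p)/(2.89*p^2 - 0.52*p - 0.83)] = ((1.67*p - 5.15)*(5.78*p - 0.52)*(11.56*p - 1.04) + (28.9578*p - 31.5038)*(-2.89*p^2 + 0.52*p + 0.83))/(-2.89*p^2 + 0.52*p + 0.83)^3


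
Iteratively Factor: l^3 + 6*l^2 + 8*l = (l + 4)*(l^2 + 2*l) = l*(l + 4)*(l + 2)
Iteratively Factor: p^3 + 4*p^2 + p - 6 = (p - 1)*(p^2 + 5*p + 6) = (p - 1)*(p + 3)*(p + 2)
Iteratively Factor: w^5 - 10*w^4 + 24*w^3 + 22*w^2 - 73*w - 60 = (w - 5)*(w^4 - 5*w^3 - w^2 + 17*w + 12) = (w - 5)*(w - 3)*(w^3 - 2*w^2 - 7*w - 4) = (w - 5)*(w - 3)*(w + 1)*(w^2 - 3*w - 4) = (w - 5)*(w - 3)*(w + 1)^2*(w - 4)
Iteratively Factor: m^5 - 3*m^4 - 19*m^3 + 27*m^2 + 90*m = (m - 3)*(m^4 - 19*m^2 - 30*m) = (m - 5)*(m - 3)*(m^3 + 5*m^2 + 6*m) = m*(m - 5)*(m - 3)*(m^2 + 5*m + 6) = m*(m - 5)*(m - 3)*(m + 2)*(m + 3)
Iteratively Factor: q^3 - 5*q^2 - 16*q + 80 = (q + 4)*(q^2 - 9*q + 20) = (q - 4)*(q + 4)*(q - 5)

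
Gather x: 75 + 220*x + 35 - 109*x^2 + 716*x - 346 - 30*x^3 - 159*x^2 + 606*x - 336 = -30*x^3 - 268*x^2 + 1542*x - 572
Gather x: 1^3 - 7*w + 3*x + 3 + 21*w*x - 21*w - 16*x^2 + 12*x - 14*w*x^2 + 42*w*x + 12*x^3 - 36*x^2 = -28*w + 12*x^3 + x^2*(-14*w - 52) + x*(63*w + 15) + 4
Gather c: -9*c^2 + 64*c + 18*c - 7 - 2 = -9*c^2 + 82*c - 9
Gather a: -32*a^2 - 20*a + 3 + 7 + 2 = -32*a^2 - 20*a + 12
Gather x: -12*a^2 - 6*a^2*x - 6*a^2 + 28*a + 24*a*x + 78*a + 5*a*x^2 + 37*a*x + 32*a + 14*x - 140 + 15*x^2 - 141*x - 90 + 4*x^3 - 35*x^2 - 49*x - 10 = -18*a^2 + 138*a + 4*x^3 + x^2*(5*a - 20) + x*(-6*a^2 + 61*a - 176) - 240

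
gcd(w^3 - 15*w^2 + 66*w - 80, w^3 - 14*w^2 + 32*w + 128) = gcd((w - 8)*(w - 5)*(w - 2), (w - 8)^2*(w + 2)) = w - 8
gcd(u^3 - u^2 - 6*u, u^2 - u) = u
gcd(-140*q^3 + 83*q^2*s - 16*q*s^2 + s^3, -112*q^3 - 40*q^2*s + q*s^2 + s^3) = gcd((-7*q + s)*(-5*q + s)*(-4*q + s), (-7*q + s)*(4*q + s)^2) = 7*q - s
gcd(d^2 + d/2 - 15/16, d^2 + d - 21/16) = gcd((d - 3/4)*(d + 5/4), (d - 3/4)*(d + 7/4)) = d - 3/4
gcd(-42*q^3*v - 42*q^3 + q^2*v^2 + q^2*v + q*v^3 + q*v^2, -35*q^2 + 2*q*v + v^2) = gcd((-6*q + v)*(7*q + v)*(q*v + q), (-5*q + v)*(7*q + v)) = 7*q + v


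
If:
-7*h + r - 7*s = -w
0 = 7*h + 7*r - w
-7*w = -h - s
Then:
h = -335*w/7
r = 48*w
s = 384*w/7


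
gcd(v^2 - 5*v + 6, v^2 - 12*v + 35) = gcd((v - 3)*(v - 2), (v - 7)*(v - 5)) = 1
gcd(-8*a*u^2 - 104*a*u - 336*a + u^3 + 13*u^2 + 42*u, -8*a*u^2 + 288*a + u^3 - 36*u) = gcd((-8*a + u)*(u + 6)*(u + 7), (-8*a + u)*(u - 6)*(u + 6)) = -8*a*u - 48*a + u^2 + 6*u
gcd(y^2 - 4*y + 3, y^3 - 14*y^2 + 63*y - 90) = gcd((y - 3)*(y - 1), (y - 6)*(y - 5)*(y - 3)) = y - 3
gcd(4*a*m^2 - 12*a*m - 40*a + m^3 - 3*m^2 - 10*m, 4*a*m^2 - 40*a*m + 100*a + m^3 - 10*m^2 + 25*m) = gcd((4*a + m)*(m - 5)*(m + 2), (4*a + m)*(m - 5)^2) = 4*a*m - 20*a + m^2 - 5*m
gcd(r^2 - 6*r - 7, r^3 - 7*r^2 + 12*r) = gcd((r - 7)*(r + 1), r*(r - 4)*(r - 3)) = 1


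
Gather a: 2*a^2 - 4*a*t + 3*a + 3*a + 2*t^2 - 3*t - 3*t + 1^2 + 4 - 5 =2*a^2 + a*(6 - 4*t) + 2*t^2 - 6*t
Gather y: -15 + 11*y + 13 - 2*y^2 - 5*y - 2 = -2*y^2 + 6*y - 4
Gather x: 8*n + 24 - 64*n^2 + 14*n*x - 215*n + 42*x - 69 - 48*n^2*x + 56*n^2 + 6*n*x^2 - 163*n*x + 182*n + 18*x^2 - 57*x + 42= -8*n^2 - 25*n + x^2*(6*n + 18) + x*(-48*n^2 - 149*n - 15) - 3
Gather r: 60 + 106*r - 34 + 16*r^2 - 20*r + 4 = 16*r^2 + 86*r + 30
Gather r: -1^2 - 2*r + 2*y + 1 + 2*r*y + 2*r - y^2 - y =2*r*y - y^2 + y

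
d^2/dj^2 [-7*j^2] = -14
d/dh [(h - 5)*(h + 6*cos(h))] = h + (5 - h)*(6*sin(h) - 1) + 6*cos(h)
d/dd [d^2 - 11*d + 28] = 2*d - 11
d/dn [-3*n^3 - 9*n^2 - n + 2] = -9*n^2 - 18*n - 1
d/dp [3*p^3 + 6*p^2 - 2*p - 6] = 9*p^2 + 12*p - 2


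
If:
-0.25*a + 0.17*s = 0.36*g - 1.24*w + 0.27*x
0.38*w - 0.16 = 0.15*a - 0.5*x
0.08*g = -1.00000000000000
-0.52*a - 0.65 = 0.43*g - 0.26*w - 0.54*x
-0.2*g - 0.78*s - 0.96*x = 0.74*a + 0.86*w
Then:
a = 12.99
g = -12.50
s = -14.59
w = 1.64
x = 2.97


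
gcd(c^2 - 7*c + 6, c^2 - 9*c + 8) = c - 1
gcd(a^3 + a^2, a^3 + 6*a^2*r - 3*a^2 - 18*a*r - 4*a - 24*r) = a + 1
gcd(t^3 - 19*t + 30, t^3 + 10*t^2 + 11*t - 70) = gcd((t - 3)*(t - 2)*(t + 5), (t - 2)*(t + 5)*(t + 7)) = t^2 + 3*t - 10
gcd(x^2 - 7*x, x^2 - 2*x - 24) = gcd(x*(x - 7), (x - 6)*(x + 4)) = 1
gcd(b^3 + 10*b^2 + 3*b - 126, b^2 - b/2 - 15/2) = b - 3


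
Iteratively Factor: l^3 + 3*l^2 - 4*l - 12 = (l - 2)*(l^2 + 5*l + 6) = (l - 2)*(l + 3)*(l + 2)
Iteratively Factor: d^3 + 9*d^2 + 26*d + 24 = (d + 3)*(d^2 + 6*d + 8) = (d + 2)*(d + 3)*(d + 4)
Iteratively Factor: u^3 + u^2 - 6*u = (u - 2)*(u^2 + 3*u) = (u - 2)*(u + 3)*(u)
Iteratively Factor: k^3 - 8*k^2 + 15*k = (k - 5)*(k^2 - 3*k) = k*(k - 5)*(k - 3)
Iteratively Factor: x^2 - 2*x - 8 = (x + 2)*(x - 4)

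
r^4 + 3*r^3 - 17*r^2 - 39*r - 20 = (r - 4)*(r + 1)^2*(r + 5)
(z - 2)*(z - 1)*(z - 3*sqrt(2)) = z^3 - 3*sqrt(2)*z^2 - 3*z^2 + 2*z + 9*sqrt(2)*z - 6*sqrt(2)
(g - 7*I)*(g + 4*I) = g^2 - 3*I*g + 28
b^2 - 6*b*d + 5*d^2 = (b - 5*d)*(b - d)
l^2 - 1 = (l - 1)*(l + 1)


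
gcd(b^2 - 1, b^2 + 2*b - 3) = b - 1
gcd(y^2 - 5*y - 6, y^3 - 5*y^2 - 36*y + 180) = y - 6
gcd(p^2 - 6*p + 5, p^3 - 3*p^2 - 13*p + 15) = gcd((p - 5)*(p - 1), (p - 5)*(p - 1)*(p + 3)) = p^2 - 6*p + 5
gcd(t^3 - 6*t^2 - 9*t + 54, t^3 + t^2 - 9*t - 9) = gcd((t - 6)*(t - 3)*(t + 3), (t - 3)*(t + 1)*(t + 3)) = t^2 - 9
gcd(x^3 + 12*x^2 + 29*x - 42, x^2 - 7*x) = 1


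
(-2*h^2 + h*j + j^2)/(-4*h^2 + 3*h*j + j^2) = (2*h + j)/(4*h + j)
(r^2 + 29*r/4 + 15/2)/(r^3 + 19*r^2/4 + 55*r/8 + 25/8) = 2*(r + 6)/(2*r^2 + 7*r + 5)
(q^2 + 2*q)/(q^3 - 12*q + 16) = q*(q + 2)/(q^3 - 12*q + 16)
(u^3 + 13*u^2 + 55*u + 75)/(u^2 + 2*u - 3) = (u^2 + 10*u + 25)/(u - 1)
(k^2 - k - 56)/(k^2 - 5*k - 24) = (k + 7)/(k + 3)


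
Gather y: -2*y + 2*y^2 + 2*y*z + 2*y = 2*y^2 + 2*y*z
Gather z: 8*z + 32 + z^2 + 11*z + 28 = z^2 + 19*z + 60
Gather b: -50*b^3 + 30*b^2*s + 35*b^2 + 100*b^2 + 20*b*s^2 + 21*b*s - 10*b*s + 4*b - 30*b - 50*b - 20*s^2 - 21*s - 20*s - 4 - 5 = -50*b^3 + b^2*(30*s + 135) + b*(20*s^2 + 11*s - 76) - 20*s^2 - 41*s - 9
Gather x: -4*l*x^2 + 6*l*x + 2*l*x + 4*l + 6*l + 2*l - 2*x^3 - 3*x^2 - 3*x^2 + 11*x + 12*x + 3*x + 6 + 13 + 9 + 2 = 12*l - 2*x^3 + x^2*(-4*l - 6) + x*(8*l + 26) + 30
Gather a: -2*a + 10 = 10 - 2*a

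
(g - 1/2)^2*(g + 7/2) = g^3 + 5*g^2/2 - 13*g/4 + 7/8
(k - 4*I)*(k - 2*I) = k^2 - 6*I*k - 8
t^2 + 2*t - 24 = (t - 4)*(t + 6)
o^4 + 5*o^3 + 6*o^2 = o^2*(o + 2)*(o + 3)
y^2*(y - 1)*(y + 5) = y^4 + 4*y^3 - 5*y^2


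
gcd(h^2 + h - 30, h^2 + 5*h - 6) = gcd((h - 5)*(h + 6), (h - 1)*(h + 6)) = h + 6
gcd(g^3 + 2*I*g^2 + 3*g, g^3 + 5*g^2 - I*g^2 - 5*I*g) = g^2 - I*g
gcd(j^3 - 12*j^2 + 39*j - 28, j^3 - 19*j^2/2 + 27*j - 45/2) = 1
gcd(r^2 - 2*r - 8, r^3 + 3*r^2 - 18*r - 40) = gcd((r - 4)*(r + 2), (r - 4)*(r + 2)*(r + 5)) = r^2 - 2*r - 8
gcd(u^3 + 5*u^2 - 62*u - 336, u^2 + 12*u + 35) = u + 7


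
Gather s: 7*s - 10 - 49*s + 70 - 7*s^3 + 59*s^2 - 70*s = -7*s^3 + 59*s^2 - 112*s + 60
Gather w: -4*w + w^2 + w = w^2 - 3*w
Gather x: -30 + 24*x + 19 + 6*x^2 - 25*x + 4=6*x^2 - x - 7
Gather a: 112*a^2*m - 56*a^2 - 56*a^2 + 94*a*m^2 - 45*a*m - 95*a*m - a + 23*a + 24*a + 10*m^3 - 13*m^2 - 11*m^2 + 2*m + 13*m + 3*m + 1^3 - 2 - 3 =a^2*(112*m - 112) + a*(94*m^2 - 140*m + 46) + 10*m^3 - 24*m^2 + 18*m - 4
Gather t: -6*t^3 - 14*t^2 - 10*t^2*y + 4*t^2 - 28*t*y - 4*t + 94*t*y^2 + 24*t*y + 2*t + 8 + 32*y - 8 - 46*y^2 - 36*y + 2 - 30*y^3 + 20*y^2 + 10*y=-6*t^3 + t^2*(-10*y - 10) + t*(94*y^2 - 4*y - 2) - 30*y^3 - 26*y^2 + 6*y + 2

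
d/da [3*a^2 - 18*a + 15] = 6*a - 18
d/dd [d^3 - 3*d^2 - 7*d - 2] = 3*d^2 - 6*d - 7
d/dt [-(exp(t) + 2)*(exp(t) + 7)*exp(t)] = (-3*exp(2*t) - 18*exp(t) - 14)*exp(t)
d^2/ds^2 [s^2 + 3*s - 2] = 2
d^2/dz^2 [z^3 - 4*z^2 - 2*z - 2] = 6*z - 8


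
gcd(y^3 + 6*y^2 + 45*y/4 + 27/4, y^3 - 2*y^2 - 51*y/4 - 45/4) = y^2 + 3*y + 9/4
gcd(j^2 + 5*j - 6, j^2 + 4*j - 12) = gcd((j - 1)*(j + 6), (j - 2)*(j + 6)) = j + 6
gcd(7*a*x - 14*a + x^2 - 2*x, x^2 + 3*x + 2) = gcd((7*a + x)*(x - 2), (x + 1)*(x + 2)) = 1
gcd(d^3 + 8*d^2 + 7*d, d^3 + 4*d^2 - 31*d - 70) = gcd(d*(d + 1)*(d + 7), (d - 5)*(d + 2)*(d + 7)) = d + 7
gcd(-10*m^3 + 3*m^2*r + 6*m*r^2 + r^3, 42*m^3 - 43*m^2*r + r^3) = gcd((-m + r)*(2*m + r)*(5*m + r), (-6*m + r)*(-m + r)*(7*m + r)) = -m + r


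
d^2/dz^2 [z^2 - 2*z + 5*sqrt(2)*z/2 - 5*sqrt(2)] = 2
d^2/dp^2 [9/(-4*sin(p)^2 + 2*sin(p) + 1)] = 18*(-32*sin(p)^4 + 12*sin(p)^3 + 38*sin(p)^2 - 23*sin(p) + 8)/(-4*sin(p)^2 + 2*sin(p) + 1)^3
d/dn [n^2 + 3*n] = 2*n + 3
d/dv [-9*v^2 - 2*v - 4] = -18*v - 2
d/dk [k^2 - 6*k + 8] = 2*k - 6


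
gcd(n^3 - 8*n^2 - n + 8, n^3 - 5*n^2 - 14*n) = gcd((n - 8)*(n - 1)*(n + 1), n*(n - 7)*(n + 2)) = 1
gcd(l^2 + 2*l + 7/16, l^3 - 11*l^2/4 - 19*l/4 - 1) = l + 1/4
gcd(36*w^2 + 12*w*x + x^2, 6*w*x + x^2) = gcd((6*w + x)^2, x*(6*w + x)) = 6*w + x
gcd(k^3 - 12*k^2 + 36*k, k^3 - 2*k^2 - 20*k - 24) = k - 6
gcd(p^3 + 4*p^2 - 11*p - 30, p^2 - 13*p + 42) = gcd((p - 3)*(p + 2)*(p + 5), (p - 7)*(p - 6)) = 1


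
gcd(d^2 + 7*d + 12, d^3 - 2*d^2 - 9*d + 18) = d + 3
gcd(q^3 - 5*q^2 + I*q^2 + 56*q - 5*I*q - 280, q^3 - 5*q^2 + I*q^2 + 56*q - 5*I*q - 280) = q^3 + q^2*(-5 + I) + q*(56 - 5*I) - 280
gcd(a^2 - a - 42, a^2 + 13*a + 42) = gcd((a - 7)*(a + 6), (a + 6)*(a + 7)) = a + 6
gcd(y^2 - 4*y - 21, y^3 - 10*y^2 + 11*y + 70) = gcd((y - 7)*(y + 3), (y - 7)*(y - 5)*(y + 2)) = y - 7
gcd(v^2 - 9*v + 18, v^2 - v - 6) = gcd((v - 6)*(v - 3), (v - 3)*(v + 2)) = v - 3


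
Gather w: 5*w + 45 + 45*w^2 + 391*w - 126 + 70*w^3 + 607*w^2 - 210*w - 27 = 70*w^3 + 652*w^2 + 186*w - 108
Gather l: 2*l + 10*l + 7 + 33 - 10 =12*l + 30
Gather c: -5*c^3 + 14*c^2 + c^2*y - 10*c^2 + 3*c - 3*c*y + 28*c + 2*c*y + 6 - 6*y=-5*c^3 + c^2*(y + 4) + c*(31 - y) - 6*y + 6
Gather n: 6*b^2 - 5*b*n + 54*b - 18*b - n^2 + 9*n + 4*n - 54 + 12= 6*b^2 + 36*b - n^2 + n*(13 - 5*b) - 42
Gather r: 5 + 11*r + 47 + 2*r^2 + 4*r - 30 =2*r^2 + 15*r + 22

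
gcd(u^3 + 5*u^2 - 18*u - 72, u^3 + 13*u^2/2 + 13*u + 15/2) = u + 3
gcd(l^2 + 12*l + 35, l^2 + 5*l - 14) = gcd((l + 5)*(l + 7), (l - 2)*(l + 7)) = l + 7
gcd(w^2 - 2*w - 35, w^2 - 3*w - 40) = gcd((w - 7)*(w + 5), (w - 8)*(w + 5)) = w + 5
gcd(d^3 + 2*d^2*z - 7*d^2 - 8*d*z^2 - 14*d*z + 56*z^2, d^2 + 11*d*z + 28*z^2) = d + 4*z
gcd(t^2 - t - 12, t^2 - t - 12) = t^2 - t - 12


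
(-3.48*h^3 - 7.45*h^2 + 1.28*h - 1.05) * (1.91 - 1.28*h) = 4.4544*h^4 + 2.8892*h^3 - 15.8679*h^2 + 3.7888*h - 2.0055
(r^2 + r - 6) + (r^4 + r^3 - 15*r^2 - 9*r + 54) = r^4 + r^3 - 14*r^2 - 8*r + 48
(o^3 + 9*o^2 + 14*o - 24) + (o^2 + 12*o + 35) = o^3 + 10*o^2 + 26*o + 11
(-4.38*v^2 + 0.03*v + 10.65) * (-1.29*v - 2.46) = 5.6502*v^3 + 10.7361*v^2 - 13.8123*v - 26.199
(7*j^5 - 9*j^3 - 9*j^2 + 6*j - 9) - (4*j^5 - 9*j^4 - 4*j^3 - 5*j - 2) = 3*j^5 + 9*j^4 - 5*j^3 - 9*j^2 + 11*j - 7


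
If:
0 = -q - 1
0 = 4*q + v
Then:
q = -1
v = 4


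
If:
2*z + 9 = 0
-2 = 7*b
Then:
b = -2/7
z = -9/2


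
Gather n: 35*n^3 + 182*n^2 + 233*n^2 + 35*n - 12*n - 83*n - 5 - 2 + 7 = 35*n^3 + 415*n^2 - 60*n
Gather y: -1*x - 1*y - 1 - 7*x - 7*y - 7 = -8*x - 8*y - 8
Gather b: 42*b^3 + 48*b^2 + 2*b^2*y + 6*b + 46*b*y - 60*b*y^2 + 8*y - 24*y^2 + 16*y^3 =42*b^3 + b^2*(2*y + 48) + b*(-60*y^2 + 46*y + 6) + 16*y^3 - 24*y^2 + 8*y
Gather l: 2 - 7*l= 2 - 7*l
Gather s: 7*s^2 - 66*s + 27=7*s^2 - 66*s + 27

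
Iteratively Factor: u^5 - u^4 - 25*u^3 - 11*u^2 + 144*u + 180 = (u - 3)*(u^4 + 2*u^3 - 19*u^2 - 68*u - 60) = (u - 3)*(u + 2)*(u^3 - 19*u - 30) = (u - 5)*(u - 3)*(u + 2)*(u^2 + 5*u + 6) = (u - 5)*(u - 3)*(u + 2)*(u + 3)*(u + 2)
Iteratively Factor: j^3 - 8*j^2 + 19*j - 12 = (j - 4)*(j^2 - 4*j + 3) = (j - 4)*(j - 1)*(j - 3)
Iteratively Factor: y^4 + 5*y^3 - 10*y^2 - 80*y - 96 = (y + 3)*(y^3 + 2*y^2 - 16*y - 32) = (y - 4)*(y + 3)*(y^2 + 6*y + 8) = (y - 4)*(y + 2)*(y + 3)*(y + 4)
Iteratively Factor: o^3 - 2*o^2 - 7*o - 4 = (o + 1)*(o^2 - 3*o - 4) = (o + 1)^2*(o - 4)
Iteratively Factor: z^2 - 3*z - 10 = (z + 2)*(z - 5)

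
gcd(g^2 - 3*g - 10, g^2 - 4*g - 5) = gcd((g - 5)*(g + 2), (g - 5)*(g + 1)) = g - 5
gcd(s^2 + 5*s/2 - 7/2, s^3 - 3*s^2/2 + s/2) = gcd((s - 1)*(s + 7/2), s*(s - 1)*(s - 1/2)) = s - 1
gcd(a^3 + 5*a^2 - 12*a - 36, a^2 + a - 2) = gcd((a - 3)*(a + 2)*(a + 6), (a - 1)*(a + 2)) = a + 2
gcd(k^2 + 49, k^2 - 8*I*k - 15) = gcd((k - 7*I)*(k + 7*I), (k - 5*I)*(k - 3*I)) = 1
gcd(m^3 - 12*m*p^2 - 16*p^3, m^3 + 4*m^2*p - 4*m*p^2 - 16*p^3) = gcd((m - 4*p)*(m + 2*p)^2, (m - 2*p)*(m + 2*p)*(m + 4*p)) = m + 2*p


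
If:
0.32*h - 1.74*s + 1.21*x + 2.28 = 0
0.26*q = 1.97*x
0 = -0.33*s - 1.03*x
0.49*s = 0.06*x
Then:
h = -7.12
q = 0.00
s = 0.00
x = 0.00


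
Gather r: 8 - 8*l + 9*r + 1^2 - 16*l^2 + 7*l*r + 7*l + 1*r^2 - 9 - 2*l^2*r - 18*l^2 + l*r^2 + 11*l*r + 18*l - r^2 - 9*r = -34*l^2 + l*r^2 + 17*l + r*(-2*l^2 + 18*l)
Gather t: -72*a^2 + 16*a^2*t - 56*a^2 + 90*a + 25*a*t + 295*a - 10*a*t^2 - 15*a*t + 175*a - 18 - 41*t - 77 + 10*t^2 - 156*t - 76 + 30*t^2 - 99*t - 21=-128*a^2 + 560*a + t^2*(40 - 10*a) + t*(16*a^2 + 10*a - 296) - 192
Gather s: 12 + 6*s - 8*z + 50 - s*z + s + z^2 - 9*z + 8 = s*(7 - z) + z^2 - 17*z + 70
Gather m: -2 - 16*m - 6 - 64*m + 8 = -80*m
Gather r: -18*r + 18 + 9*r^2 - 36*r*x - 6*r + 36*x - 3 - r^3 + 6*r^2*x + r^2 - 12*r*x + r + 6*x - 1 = -r^3 + r^2*(6*x + 10) + r*(-48*x - 23) + 42*x + 14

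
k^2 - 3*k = k*(k - 3)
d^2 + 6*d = d*(d + 6)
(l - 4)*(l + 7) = l^2 + 3*l - 28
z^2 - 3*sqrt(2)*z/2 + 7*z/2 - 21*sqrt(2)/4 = (z + 7/2)*(z - 3*sqrt(2)/2)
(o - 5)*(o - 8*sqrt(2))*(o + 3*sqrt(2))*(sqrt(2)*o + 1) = sqrt(2)*o^4 - 9*o^3 - 5*sqrt(2)*o^3 - 53*sqrt(2)*o^2 + 45*o^2 - 48*o + 265*sqrt(2)*o + 240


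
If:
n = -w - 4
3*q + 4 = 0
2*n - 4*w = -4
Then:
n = -10/3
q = -4/3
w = -2/3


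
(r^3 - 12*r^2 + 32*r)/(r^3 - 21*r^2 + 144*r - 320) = r*(r - 4)/(r^2 - 13*r + 40)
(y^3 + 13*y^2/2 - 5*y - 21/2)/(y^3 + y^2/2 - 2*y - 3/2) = (y + 7)/(y + 1)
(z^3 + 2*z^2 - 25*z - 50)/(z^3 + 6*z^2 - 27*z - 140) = (z^2 + 7*z + 10)/(z^2 + 11*z + 28)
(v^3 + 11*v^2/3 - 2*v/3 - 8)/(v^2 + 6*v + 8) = (v^2 + 5*v/3 - 4)/(v + 4)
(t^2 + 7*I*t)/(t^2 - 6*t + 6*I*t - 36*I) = t*(t + 7*I)/(t^2 + 6*t*(-1 + I) - 36*I)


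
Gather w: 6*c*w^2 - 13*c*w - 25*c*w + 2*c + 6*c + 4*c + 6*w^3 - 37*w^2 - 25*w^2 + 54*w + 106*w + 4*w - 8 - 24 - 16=12*c + 6*w^3 + w^2*(6*c - 62) + w*(164 - 38*c) - 48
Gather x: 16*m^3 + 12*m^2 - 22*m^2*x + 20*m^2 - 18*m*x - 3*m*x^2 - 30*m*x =16*m^3 + 32*m^2 - 3*m*x^2 + x*(-22*m^2 - 48*m)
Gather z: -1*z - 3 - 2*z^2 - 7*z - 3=-2*z^2 - 8*z - 6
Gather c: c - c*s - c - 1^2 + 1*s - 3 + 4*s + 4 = -c*s + 5*s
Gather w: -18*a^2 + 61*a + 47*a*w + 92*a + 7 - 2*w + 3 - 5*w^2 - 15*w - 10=-18*a^2 + 153*a - 5*w^2 + w*(47*a - 17)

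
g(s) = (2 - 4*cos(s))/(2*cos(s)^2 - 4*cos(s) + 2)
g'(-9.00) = 0.11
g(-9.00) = 0.77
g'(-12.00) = 237.87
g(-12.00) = -28.21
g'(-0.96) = -12.11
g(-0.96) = -0.81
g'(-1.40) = -0.59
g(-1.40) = 0.96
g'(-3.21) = -0.02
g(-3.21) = 0.75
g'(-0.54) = -306.13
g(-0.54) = -35.33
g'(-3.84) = -0.18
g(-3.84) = 0.81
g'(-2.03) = 0.26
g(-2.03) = 0.91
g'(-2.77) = 0.09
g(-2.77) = 0.77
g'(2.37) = -0.20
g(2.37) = 0.83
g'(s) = (2 - 4*cos(s))*(4*sin(s)*cos(s) - 4*sin(s))/(2*cos(s)^2 - 4*cos(s) + 2)^2 + 4*sin(s)/(2*cos(s)^2 - 4*cos(s) + 2) = -sin(2*s)/(cos(s) - 1)^3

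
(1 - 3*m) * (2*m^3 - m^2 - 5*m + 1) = -6*m^4 + 5*m^3 + 14*m^2 - 8*m + 1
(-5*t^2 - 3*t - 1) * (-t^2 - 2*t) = 5*t^4 + 13*t^3 + 7*t^2 + 2*t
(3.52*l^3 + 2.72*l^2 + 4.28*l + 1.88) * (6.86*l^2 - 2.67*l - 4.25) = 24.1472*l^5 + 9.2608*l^4 + 7.1384*l^3 - 10.0908*l^2 - 23.2096*l - 7.99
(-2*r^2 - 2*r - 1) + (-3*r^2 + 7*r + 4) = -5*r^2 + 5*r + 3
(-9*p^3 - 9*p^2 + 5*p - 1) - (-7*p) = -9*p^3 - 9*p^2 + 12*p - 1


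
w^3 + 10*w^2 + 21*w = w*(w + 3)*(w + 7)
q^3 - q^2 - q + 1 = (q - 1)^2*(q + 1)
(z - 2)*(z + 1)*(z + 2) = z^3 + z^2 - 4*z - 4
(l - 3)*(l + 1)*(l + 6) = l^3 + 4*l^2 - 15*l - 18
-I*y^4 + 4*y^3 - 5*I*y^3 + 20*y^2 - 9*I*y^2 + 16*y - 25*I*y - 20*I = (y + 4)*(y - I)*(y + 5*I)*(-I*y - I)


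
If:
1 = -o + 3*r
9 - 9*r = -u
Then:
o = u/3 + 2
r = u/9 + 1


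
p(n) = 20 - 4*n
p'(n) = -4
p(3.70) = 5.20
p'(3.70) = -4.00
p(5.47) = -1.88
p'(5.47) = -4.00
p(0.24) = 19.04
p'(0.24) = -4.00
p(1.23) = 15.08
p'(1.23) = -4.00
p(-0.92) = 23.68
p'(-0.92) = -4.00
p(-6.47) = 45.88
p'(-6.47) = -4.00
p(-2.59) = 30.36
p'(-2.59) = -4.00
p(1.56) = 13.76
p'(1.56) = -4.00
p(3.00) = 8.00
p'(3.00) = -4.00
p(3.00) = 8.00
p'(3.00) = -4.00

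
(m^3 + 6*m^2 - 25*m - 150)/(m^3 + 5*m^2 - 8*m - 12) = (m^2 - 25)/(m^2 - m - 2)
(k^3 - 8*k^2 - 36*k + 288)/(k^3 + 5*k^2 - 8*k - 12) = (k^2 - 14*k + 48)/(k^2 - k - 2)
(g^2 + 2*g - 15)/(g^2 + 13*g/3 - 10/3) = 3*(g - 3)/(3*g - 2)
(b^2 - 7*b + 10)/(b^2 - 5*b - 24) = (-b^2 + 7*b - 10)/(-b^2 + 5*b + 24)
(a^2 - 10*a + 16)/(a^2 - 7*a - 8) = (a - 2)/(a + 1)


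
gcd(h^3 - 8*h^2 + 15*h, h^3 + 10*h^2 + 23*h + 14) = 1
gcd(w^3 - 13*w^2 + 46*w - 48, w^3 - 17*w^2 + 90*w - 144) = w^2 - 11*w + 24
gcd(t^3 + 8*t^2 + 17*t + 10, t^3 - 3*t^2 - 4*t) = t + 1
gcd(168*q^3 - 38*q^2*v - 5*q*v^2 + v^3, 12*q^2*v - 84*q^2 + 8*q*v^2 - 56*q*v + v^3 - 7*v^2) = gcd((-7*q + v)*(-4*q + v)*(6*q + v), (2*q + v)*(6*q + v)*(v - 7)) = 6*q + v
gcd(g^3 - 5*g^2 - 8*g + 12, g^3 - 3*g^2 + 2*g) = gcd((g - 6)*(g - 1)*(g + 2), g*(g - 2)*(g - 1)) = g - 1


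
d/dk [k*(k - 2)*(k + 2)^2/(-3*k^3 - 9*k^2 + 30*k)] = (-k^2 - 10*k - 16)/(3*(k^2 + 10*k + 25))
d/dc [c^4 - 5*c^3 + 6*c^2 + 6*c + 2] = 4*c^3 - 15*c^2 + 12*c + 6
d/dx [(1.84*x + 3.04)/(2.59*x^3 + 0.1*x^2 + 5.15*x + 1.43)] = (4.7656*x^3 + 0.184*x^2 + 9.476*x - (1.84*x + 3.04)*(7.77*x^2 + 0.2*x + 5.15) + 2.6312)/(2.59*x^3 + 0.1*x^2 + 5.15*x + 1.43)^2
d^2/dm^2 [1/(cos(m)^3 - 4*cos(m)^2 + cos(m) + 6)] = ((7*cos(m) - 32*cos(2*m) + 9*cos(3*m))*(cos(m)^3 - 4*cos(m)^2 + cos(m) + 6)/4 + 2*(3*cos(m)^2 - 8*cos(m) + 1)^2*sin(m)^2)/(cos(m)^3 - 4*cos(m)^2 + cos(m) + 6)^3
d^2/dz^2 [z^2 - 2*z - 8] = 2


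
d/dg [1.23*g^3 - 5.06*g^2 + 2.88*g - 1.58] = 3.69*g^2 - 10.12*g + 2.88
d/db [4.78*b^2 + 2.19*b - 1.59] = 9.56*b + 2.19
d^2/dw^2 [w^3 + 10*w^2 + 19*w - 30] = 6*w + 20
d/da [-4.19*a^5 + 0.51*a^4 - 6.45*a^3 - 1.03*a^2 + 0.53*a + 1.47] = -20.95*a^4 + 2.04*a^3 - 19.35*a^2 - 2.06*a + 0.53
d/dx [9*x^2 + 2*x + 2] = 18*x + 2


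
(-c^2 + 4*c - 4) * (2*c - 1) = -2*c^3 + 9*c^2 - 12*c + 4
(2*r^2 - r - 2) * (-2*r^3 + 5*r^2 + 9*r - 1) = -4*r^5 + 12*r^4 + 17*r^3 - 21*r^2 - 17*r + 2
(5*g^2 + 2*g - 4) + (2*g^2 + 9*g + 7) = 7*g^2 + 11*g + 3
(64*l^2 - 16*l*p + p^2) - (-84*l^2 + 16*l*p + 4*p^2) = 148*l^2 - 32*l*p - 3*p^2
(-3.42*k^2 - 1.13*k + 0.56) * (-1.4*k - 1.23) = 4.788*k^3 + 5.7886*k^2 + 0.6059*k - 0.6888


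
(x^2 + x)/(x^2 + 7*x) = (x + 1)/(x + 7)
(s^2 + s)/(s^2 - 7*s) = (s + 1)/(s - 7)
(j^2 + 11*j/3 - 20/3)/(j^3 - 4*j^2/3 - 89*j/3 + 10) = (3*j - 4)/(3*j^2 - 19*j + 6)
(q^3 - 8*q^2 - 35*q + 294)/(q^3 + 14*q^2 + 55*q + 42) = (q^2 - 14*q + 49)/(q^2 + 8*q + 7)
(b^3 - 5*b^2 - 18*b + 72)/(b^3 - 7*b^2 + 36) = (b + 4)/(b + 2)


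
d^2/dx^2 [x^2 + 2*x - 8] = 2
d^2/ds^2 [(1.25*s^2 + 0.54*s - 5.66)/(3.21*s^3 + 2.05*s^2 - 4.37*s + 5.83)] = (25.76025*s^6 + 33.385284*s^5 - 573.325902*s^4 - 881.345464*s^3 + 122.758878*s^2 + 901.045428*s + 31.60159)/(33.076161*s^9 + 63.370215*s^8 - 94.616676*s^7 + 16.293124*s^6 + 358.994262*s^5 - 299.741286*s^4 - 69.508676*s^3 + 543.036516*s^2 - 445.594479*s + 198.155287)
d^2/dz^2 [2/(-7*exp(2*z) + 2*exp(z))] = 4*((7*exp(z) - 2)*(14*exp(z) - 1) - 4*(7*exp(z) - 1)^2)*exp(-z)/(7*exp(z) - 2)^3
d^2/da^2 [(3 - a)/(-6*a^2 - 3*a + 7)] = 6*((5 - 6*a)*(6*a^2 + 3*a - 7) + 3*(a - 3)*(4*a + 1)^2)/(6*a^2 + 3*a - 7)^3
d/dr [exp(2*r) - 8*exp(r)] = 2*(exp(r) - 4)*exp(r)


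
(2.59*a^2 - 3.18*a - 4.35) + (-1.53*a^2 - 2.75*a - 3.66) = 1.06*a^2 - 5.93*a - 8.01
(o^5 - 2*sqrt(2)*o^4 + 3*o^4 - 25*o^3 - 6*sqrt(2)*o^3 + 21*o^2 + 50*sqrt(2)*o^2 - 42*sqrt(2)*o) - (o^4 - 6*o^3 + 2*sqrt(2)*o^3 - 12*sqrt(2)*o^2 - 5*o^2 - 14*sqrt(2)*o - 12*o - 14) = o^5 - 2*sqrt(2)*o^4 + 2*o^4 - 19*o^3 - 8*sqrt(2)*o^3 + 26*o^2 + 62*sqrt(2)*o^2 - 28*sqrt(2)*o + 12*o + 14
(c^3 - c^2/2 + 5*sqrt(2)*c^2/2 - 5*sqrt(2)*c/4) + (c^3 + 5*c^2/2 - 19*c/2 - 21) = 2*c^3 + 2*c^2 + 5*sqrt(2)*c^2/2 - 19*c/2 - 5*sqrt(2)*c/4 - 21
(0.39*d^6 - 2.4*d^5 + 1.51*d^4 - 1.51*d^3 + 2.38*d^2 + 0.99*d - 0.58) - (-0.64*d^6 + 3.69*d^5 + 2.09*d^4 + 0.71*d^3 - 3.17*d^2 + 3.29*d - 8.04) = 1.03*d^6 - 6.09*d^5 - 0.58*d^4 - 2.22*d^3 + 5.55*d^2 - 2.3*d + 7.46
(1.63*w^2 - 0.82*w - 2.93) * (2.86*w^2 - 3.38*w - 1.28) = 4.6618*w^4 - 7.8546*w^3 - 7.6946*w^2 + 10.953*w + 3.7504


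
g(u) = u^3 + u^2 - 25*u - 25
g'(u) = 3*u^2 + 2*u - 25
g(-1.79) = 17.22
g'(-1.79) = -18.97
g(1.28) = -53.26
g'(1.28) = -17.52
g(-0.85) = -3.64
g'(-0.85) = -24.53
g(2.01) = -63.09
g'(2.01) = -8.86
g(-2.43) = 27.31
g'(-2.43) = -12.15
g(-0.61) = -9.60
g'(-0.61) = -25.10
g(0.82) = -44.28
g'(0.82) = -21.34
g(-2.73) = 30.36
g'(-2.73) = -8.10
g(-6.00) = -55.00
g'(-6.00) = 71.00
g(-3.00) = 32.00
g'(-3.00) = -4.00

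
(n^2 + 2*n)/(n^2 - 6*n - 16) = n/(n - 8)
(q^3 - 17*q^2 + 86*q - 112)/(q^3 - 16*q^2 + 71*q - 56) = (q - 2)/(q - 1)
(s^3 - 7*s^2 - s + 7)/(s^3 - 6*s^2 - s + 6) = (s - 7)/(s - 6)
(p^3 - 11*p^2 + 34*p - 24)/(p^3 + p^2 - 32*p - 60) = (p^2 - 5*p + 4)/(p^2 + 7*p + 10)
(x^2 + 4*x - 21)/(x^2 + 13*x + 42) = (x - 3)/(x + 6)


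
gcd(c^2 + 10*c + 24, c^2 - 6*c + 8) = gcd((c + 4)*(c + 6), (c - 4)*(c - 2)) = 1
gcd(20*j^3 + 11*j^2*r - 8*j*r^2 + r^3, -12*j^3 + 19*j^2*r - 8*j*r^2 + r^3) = -4*j + r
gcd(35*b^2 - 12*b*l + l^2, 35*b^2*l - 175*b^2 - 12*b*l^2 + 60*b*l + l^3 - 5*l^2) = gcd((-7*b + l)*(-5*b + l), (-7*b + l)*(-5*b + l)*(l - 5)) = 35*b^2 - 12*b*l + l^2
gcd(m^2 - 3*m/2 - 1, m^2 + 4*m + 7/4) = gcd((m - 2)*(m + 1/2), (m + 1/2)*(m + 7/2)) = m + 1/2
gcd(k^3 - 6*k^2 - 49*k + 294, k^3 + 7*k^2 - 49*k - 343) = k^2 - 49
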